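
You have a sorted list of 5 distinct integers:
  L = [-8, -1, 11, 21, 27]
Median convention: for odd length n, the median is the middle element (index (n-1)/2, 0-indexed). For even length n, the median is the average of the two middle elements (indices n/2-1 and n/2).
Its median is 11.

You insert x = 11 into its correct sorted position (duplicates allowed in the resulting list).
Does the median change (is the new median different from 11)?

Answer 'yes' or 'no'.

Old median = 11
Insert x = 11
New median = 11
Changed? no

Answer: no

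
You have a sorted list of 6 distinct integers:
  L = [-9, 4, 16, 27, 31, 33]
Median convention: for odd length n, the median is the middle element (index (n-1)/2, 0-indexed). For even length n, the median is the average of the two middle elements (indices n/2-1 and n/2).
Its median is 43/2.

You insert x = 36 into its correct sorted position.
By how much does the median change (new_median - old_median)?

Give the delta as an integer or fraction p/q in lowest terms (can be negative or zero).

Answer: 11/2

Derivation:
Old median = 43/2
After inserting x = 36: new sorted = [-9, 4, 16, 27, 31, 33, 36]
New median = 27
Delta = 27 - 43/2 = 11/2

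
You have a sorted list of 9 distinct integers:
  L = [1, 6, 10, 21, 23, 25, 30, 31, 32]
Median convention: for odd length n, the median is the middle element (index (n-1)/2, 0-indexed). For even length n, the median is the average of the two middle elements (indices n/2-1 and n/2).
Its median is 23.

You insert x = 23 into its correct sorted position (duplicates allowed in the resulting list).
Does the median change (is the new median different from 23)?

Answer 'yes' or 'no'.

Old median = 23
Insert x = 23
New median = 23
Changed? no

Answer: no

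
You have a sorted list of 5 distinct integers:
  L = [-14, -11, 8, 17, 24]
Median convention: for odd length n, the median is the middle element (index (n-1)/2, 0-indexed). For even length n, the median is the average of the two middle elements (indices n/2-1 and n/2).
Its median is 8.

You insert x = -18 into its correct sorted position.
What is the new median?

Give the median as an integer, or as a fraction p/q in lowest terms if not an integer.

Answer: -3/2

Derivation:
Old list (sorted, length 5): [-14, -11, 8, 17, 24]
Old median = 8
Insert x = -18
Old length odd (5). Middle was index 2 = 8.
New length even (6). New median = avg of two middle elements.
x = -18: 0 elements are < x, 5 elements are > x.
New sorted list: [-18, -14, -11, 8, 17, 24]
New median = -3/2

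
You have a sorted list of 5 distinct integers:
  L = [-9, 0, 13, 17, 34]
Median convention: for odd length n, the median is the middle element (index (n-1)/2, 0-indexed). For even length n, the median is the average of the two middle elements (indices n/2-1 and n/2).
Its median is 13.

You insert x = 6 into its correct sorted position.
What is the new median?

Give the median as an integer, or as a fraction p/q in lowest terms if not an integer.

Old list (sorted, length 5): [-9, 0, 13, 17, 34]
Old median = 13
Insert x = 6
Old length odd (5). Middle was index 2 = 13.
New length even (6). New median = avg of two middle elements.
x = 6: 2 elements are < x, 3 elements are > x.
New sorted list: [-9, 0, 6, 13, 17, 34]
New median = 19/2

Answer: 19/2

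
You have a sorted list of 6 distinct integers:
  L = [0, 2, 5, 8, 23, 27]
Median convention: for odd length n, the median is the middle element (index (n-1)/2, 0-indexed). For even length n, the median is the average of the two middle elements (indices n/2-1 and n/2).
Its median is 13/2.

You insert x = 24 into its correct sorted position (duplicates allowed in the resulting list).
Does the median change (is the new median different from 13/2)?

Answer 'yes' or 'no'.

Old median = 13/2
Insert x = 24
New median = 8
Changed? yes

Answer: yes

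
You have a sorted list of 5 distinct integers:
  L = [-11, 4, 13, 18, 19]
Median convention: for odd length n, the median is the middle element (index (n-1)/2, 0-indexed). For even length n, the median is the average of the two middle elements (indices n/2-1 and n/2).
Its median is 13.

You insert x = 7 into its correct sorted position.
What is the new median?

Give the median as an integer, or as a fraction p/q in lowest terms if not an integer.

Answer: 10

Derivation:
Old list (sorted, length 5): [-11, 4, 13, 18, 19]
Old median = 13
Insert x = 7
Old length odd (5). Middle was index 2 = 13.
New length even (6). New median = avg of two middle elements.
x = 7: 2 elements are < x, 3 elements are > x.
New sorted list: [-11, 4, 7, 13, 18, 19]
New median = 10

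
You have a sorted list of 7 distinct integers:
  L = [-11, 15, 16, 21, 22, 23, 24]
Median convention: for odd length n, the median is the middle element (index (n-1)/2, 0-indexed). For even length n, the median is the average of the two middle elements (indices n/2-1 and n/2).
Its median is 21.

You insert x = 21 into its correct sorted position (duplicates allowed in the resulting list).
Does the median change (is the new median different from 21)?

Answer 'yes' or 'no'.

Old median = 21
Insert x = 21
New median = 21
Changed? no

Answer: no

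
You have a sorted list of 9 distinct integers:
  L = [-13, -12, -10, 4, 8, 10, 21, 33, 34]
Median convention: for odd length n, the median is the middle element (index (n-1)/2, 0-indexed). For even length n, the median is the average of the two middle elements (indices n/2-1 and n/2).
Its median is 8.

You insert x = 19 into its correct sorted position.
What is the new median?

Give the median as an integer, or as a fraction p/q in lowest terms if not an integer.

Answer: 9

Derivation:
Old list (sorted, length 9): [-13, -12, -10, 4, 8, 10, 21, 33, 34]
Old median = 8
Insert x = 19
Old length odd (9). Middle was index 4 = 8.
New length even (10). New median = avg of two middle elements.
x = 19: 6 elements are < x, 3 elements are > x.
New sorted list: [-13, -12, -10, 4, 8, 10, 19, 21, 33, 34]
New median = 9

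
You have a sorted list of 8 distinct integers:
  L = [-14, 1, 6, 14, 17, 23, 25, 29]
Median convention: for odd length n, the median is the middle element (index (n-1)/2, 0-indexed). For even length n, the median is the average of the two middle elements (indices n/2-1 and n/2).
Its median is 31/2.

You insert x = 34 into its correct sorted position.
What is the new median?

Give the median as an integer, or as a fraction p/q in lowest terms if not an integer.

Old list (sorted, length 8): [-14, 1, 6, 14, 17, 23, 25, 29]
Old median = 31/2
Insert x = 34
Old length even (8). Middle pair: indices 3,4 = 14,17.
New length odd (9). New median = single middle element.
x = 34: 8 elements are < x, 0 elements are > x.
New sorted list: [-14, 1, 6, 14, 17, 23, 25, 29, 34]
New median = 17

Answer: 17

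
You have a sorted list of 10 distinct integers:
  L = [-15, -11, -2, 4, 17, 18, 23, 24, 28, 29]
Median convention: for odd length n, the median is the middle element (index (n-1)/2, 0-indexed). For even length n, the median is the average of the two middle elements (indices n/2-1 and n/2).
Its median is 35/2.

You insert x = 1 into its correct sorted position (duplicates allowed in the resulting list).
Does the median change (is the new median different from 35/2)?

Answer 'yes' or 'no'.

Answer: yes

Derivation:
Old median = 35/2
Insert x = 1
New median = 17
Changed? yes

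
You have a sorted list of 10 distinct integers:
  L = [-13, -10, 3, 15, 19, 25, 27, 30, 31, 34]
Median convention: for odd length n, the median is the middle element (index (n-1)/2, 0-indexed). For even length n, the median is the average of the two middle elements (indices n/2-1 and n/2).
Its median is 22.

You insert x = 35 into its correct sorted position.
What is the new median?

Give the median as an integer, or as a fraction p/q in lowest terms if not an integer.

Answer: 25

Derivation:
Old list (sorted, length 10): [-13, -10, 3, 15, 19, 25, 27, 30, 31, 34]
Old median = 22
Insert x = 35
Old length even (10). Middle pair: indices 4,5 = 19,25.
New length odd (11). New median = single middle element.
x = 35: 10 elements are < x, 0 elements are > x.
New sorted list: [-13, -10, 3, 15, 19, 25, 27, 30, 31, 34, 35]
New median = 25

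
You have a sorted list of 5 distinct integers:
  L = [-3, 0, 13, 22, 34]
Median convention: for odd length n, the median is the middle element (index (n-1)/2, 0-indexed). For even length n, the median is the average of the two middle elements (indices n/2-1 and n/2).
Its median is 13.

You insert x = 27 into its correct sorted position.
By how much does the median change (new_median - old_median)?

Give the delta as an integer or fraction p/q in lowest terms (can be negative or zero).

Old median = 13
After inserting x = 27: new sorted = [-3, 0, 13, 22, 27, 34]
New median = 35/2
Delta = 35/2 - 13 = 9/2

Answer: 9/2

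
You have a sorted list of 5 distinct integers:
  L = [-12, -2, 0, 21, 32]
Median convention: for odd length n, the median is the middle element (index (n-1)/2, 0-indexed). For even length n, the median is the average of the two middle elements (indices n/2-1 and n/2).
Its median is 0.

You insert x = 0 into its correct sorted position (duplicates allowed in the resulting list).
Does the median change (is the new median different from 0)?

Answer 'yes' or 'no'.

Old median = 0
Insert x = 0
New median = 0
Changed? no

Answer: no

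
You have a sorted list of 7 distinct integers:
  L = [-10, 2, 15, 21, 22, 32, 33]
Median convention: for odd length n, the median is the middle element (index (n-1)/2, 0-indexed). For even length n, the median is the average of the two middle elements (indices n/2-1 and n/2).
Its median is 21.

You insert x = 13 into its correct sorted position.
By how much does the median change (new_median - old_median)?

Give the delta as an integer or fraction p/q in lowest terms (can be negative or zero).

Answer: -3

Derivation:
Old median = 21
After inserting x = 13: new sorted = [-10, 2, 13, 15, 21, 22, 32, 33]
New median = 18
Delta = 18 - 21 = -3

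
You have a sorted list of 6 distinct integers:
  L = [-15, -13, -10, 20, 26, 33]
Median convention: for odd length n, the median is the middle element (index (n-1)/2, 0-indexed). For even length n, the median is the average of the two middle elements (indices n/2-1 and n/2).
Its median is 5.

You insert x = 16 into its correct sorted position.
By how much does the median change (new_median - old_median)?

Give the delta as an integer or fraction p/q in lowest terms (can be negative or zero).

Answer: 11

Derivation:
Old median = 5
After inserting x = 16: new sorted = [-15, -13, -10, 16, 20, 26, 33]
New median = 16
Delta = 16 - 5 = 11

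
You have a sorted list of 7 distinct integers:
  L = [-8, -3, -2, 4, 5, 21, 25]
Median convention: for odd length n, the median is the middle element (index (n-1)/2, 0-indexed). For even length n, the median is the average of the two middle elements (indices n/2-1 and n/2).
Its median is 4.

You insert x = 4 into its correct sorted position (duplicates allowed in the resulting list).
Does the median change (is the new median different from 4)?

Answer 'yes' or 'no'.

Answer: no

Derivation:
Old median = 4
Insert x = 4
New median = 4
Changed? no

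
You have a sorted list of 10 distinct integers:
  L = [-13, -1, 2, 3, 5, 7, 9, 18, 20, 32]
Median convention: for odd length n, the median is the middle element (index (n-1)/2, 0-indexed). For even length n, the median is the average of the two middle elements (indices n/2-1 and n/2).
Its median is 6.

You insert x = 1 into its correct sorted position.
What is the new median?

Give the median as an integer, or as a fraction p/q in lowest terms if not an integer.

Old list (sorted, length 10): [-13, -1, 2, 3, 5, 7, 9, 18, 20, 32]
Old median = 6
Insert x = 1
Old length even (10). Middle pair: indices 4,5 = 5,7.
New length odd (11). New median = single middle element.
x = 1: 2 elements are < x, 8 elements are > x.
New sorted list: [-13, -1, 1, 2, 3, 5, 7, 9, 18, 20, 32]
New median = 5

Answer: 5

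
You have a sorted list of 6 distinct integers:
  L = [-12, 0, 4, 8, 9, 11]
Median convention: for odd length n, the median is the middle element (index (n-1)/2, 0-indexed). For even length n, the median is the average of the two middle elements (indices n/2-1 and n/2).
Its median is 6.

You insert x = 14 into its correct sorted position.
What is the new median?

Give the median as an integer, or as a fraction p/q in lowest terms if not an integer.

Old list (sorted, length 6): [-12, 0, 4, 8, 9, 11]
Old median = 6
Insert x = 14
Old length even (6). Middle pair: indices 2,3 = 4,8.
New length odd (7). New median = single middle element.
x = 14: 6 elements are < x, 0 elements are > x.
New sorted list: [-12, 0, 4, 8, 9, 11, 14]
New median = 8

Answer: 8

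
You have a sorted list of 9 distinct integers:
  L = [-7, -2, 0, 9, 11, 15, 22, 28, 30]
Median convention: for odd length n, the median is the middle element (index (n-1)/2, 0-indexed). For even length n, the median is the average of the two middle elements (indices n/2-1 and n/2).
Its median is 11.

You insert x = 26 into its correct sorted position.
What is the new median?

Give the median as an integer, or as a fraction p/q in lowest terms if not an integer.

Answer: 13

Derivation:
Old list (sorted, length 9): [-7, -2, 0, 9, 11, 15, 22, 28, 30]
Old median = 11
Insert x = 26
Old length odd (9). Middle was index 4 = 11.
New length even (10). New median = avg of two middle elements.
x = 26: 7 elements are < x, 2 elements are > x.
New sorted list: [-7, -2, 0, 9, 11, 15, 22, 26, 28, 30]
New median = 13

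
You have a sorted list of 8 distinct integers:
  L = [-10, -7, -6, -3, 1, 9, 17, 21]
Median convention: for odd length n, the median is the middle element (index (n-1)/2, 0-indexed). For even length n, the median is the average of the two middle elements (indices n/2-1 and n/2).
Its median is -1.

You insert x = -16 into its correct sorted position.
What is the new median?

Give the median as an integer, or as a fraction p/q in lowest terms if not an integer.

Answer: -3

Derivation:
Old list (sorted, length 8): [-10, -7, -6, -3, 1, 9, 17, 21]
Old median = -1
Insert x = -16
Old length even (8). Middle pair: indices 3,4 = -3,1.
New length odd (9). New median = single middle element.
x = -16: 0 elements are < x, 8 elements are > x.
New sorted list: [-16, -10, -7, -6, -3, 1, 9, 17, 21]
New median = -3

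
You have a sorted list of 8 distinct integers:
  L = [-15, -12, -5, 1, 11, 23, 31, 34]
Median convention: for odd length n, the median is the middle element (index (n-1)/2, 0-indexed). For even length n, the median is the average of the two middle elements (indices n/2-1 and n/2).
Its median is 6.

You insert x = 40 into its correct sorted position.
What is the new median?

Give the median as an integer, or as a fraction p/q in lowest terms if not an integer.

Answer: 11

Derivation:
Old list (sorted, length 8): [-15, -12, -5, 1, 11, 23, 31, 34]
Old median = 6
Insert x = 40
Old length even (8). Middle pair: indices 3,4 = 1,11.
New length odd (9). New median = single middle element.
x = 40: 8 elements are < x, 0 elements are > x.
New sorted list: [-15, -12, -5, 1, 11, 23, 31, 34, 40]
New median = 11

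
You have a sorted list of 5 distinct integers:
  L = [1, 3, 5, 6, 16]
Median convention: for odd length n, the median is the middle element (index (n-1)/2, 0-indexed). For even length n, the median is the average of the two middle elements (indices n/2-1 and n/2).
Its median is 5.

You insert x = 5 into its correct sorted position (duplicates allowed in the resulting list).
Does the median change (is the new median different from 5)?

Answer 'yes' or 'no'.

Old median = 5
Insert x = 5
New median = 5
Changed? no

Answer: no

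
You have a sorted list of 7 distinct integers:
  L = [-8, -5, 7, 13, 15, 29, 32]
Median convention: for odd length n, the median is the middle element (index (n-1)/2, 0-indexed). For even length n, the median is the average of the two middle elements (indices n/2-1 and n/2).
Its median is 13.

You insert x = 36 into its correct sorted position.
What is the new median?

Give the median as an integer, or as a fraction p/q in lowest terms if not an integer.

Old list (sorted, length 7): [-8, -5, 7, 13, 15, 29, 32]
Old median = 13
Insert x = 36
Old length odd (7). Middle was index 3 = 13.
New length even (8). New median = avg of two middle elements.
x = 36: 7 elements are < x, 0 elements are > x.
New sorted list: [-8, -5, 7, 13, 15, 29, 32, 36]
New median = 14

Answer: 14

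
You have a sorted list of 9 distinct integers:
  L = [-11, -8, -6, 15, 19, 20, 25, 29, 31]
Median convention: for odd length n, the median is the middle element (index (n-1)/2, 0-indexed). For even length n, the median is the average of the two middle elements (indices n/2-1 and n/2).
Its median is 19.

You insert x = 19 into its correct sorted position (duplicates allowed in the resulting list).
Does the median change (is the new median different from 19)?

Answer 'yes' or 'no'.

Answer: no

Derivation:
Old median = 19
Insert x = 19
New median = 19
Changed? no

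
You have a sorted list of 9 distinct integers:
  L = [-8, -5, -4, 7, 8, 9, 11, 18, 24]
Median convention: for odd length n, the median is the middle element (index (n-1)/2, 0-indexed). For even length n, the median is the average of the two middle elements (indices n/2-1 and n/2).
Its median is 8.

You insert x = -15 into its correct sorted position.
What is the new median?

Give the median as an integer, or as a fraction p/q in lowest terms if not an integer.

Answer: 15/2

Derivation:
Old list (sorted, length 9): [-8, -5, -4, 7, 8, 9, 11, 18, 24]
Old median = 8
Insert x = -15
Old length odd (9). Middle was index 4 = 8.
New length even (10). New median = avg of two middle elements.
x = -15: 0 elements are < x, 9 elements are > x.
New sorted list: [-15, -8, -5, -4, 7, 8, 9, 11, 18, 24]
New median = 15/2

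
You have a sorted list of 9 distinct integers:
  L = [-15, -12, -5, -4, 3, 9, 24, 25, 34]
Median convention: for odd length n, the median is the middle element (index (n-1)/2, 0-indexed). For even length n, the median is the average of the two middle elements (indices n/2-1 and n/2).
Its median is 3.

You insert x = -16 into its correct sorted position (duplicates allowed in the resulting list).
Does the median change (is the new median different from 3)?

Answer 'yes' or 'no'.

Answer: yes

Derivation:
Old median = 3
Insert x = -16
New median = -1/2
Changed? yes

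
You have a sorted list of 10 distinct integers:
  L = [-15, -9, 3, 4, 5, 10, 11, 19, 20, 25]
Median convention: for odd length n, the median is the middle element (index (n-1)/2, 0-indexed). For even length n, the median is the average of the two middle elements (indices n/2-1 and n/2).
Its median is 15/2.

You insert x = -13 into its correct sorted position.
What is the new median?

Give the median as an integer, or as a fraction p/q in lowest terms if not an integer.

Old list (sorted, length 10): [-15, -9, 3, 4, 5, 10, 11, 19, 20, 25]
Old median = 15/2
Insert x = -13
Old length even (10). Middle pair: indices 4,5 = 5,10.
New length odd (11). New median = single middle element.
x = -13: 1 elements are < x, 9 elements are > x.
New sorted list: [-15, -13, -9, 3, 4, 5, 10, 11, 19, 20, 25]
New median = 5

Answer: 5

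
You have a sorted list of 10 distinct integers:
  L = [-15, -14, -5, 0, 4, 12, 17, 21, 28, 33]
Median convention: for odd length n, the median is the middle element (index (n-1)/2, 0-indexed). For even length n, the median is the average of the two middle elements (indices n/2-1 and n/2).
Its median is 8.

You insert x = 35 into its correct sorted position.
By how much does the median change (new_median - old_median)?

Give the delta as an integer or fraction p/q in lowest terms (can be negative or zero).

Old median = 8
After inserting x = 35: new sorted = [-15, -14, -5, 0, 4, 12, 17, 21, 28, 33, 35]
New median = 12
Delta = 12 - 8 = 4

Answer: 4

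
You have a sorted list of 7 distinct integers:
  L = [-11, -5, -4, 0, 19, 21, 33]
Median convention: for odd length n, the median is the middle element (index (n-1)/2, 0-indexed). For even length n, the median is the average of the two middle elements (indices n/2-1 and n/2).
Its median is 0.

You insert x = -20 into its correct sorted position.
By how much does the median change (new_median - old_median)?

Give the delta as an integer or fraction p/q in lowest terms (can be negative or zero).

Answer: -2

Derivation:
Old median = 0
After inserting x = -20: new sorted = [-20, -11, -5, -4, 0, 19, 21, 33]
New median = -2
Delta = -2 - 0 = -2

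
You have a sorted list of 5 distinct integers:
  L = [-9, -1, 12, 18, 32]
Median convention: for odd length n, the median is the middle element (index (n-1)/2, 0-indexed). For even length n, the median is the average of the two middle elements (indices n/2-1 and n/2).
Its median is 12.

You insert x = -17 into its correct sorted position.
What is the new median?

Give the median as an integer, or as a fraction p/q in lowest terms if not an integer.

Answer: 11/2

Derivation:
Old list (sorted, length 5): [-9, -1, 12, 18, 32]
Old median = 12
Insert x = -17
Old length odd (5). Middle was index 2 = 12.
New length even (6). New median = avg of two middle elements.
x = -17: 0 elements are < x, 5 elements are > x.
New sorted list: [-17, -9, -1, 12, 18, 32]
New median = 11/2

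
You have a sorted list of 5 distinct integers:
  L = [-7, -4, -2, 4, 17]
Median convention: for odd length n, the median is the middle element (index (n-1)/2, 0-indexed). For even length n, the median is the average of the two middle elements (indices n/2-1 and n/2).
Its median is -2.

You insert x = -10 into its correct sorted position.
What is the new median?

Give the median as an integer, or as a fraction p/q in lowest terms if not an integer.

Old list (sorted, length 5): [-7, -4, -2, 4, 17]
Old median = -2
Insert x = -10
Old length odd (5). Middle was index 2 = -2.
New length even (6). New median = avg of two middle elements.
x = -10: 0 elements are < x, 5 elements are > x.
New sorted list: [-10, -7, -4, -2, 4, 17]
New median = -3

Answer: -3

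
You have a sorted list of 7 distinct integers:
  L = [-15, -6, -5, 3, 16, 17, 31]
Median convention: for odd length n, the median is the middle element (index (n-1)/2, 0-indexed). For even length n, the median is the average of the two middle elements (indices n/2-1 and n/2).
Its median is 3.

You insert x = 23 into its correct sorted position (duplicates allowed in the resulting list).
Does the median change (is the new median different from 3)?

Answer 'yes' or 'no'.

Old median = 3
Insert x = 23
New median = 19/2
Changed? yes

Answer: yes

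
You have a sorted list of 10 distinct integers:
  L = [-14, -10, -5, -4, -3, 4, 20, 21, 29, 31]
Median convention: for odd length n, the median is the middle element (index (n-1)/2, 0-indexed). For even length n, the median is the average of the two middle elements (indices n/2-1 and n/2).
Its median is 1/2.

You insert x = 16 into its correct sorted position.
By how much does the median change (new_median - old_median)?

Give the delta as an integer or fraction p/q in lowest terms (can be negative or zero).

Answer: 7/2

Derivation:
Old median = 1/2
After inserting x = 16: new sorted = [-14, -10, -5, -4, -3, 4, 16, 20, 21, 29, 31]
New median = 4
Delta = 4 - 1/2 = 7/2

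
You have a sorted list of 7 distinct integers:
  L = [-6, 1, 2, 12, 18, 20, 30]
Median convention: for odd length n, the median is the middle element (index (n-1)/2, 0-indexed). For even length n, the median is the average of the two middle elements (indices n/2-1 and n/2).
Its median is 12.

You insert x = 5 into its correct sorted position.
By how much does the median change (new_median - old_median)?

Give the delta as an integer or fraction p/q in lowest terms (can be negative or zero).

Answer: -7/2

Derivation:
Old median = 12
After inserting x = 5: new sorted = [-6, 1, 2, 5, 12, 18, 20, 30]
New median = 17/2
Delta = 17/2 - 12 = -7/2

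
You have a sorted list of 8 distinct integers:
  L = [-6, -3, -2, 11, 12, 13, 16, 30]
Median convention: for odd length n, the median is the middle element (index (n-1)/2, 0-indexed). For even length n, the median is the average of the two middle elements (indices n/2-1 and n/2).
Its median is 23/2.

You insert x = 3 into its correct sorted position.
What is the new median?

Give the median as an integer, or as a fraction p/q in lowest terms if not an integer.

Old list (sorted, length 8): [-6, -3, -2, 11, 12, 13, 16, 30]
Old median = 23/2
Insert x = 3
Old length even (8). Middle pair: indices 3,4 = 11,12.
New length odd (9). New median = single middle element.
x = 3: 3 elements are < x, 5 elements are > x.
New sorted list: [-6, -3, -2, 3, 11, 12, 13, 16, 30]
New median = 11

Answer: 11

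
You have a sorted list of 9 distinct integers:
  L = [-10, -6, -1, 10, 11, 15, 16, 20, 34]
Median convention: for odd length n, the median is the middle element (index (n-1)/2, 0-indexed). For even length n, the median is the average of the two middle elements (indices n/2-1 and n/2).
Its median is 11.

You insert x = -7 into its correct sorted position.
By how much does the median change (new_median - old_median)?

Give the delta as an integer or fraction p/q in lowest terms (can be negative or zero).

Answer: -1/2

Derivation:
Old median = 11
After inserting x = -7: new sorted = [-10, -7, -6, -1, 10, 11, 15, 16, 20, 34]
New median = 21/2
Delta = 21/2 - 11 = -1/2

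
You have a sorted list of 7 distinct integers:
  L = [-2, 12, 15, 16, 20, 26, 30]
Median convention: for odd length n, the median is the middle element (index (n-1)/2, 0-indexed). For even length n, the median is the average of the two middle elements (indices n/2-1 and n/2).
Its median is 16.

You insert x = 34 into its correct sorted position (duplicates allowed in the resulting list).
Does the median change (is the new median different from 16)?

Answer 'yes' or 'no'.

Old median = 16
Insert x = 34
New median = 18
Changed? yes

Answer: yes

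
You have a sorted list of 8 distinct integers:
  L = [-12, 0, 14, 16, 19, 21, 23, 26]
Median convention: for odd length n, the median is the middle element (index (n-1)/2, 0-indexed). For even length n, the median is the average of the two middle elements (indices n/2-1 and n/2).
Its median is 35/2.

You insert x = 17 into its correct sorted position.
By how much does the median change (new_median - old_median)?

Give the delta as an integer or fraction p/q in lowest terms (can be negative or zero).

Old median = 35/2
After inserting x = 17: new sorted = [-12, 0, 14, 16, 17, 19, 21, 23, 26]
New median = 17
Delta = 17 - 35/2 = -1/2

Answer: -1/2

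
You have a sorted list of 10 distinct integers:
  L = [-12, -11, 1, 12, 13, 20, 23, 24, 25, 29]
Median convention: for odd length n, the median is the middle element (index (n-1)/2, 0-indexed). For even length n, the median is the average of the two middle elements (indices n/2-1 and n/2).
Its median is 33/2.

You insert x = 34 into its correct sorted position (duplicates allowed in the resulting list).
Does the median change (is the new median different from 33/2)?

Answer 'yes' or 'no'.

Old median = 33/2
Insert x = 34
New median = 20
Changed? yes

Answer: yes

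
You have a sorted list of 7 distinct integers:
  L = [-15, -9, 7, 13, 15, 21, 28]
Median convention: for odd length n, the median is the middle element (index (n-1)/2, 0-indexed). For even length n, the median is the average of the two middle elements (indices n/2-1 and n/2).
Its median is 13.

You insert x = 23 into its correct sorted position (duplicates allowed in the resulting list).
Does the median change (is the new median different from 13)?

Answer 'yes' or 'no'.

Answer: yes

Derivation:
Old median = 13
Insert x = 23
New median = 14
Changed? yes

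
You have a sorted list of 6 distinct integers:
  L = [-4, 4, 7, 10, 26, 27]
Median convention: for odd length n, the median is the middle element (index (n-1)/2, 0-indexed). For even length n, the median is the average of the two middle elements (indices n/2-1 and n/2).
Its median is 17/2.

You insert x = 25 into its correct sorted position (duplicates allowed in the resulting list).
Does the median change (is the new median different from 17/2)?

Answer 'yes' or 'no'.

Old median = 17/2
Insert x = 25
New median = 10
Changed? yes

Answer: yes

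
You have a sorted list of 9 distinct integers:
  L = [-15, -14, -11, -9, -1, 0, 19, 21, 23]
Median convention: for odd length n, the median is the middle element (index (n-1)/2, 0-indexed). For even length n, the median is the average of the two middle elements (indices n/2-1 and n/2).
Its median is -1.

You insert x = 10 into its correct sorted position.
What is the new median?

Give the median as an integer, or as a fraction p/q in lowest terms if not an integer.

Old list (sorted, length 9): [-15, -14, -11, -9, -1, 0, 19, 21, 23]
Old median = -1
Insert x = 10
Old length odd (9). Middle was index 4 = -1.
New length even (10). New median = avg of two middle elements.
x = 10: 6 elements are < x, 3 elements are > x.
New sorted list: [-15, -14, -11, -9, -1, 0, 10, 19, 21, 23]
New median = -1/2

Answer: -1/2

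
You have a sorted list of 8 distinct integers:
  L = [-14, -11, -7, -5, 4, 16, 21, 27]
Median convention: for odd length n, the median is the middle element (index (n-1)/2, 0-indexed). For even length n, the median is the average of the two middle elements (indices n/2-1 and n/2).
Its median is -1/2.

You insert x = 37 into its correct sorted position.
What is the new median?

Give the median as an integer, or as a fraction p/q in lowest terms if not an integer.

Old list (sorted, length 8): [-14, -11, -7, -5, 4, 16, 21, 27]
Old median = -1/2
Insert x = 37
Old length even (8). Middle pair: indices 3,4 = -5,4.
New length odd (9). New median = single middle element.
x = 37: 8 elements are < x, 0 elements are > x.
New sorted list: [-14, -11, -7, -5, 4, 16, 21, 27, 37]
New median = 4

Answer: 4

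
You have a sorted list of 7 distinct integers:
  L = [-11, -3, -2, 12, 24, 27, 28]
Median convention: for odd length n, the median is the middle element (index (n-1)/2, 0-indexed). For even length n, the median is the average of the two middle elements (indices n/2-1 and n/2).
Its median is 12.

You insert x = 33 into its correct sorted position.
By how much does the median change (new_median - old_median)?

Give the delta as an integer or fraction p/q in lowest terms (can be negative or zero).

Answer: 6

Derivation:
Old median = 12
After inserting x = 33: new sorted = [-11, -3, -2, 12, 24, 27, 28, 33]
New median = 18
Delta = 18 - 12 = 6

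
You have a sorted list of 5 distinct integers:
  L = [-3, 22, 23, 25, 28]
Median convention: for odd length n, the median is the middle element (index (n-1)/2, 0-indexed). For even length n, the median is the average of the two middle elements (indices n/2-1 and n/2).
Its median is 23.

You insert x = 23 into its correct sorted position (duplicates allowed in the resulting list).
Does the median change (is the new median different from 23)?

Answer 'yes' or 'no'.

Old median = 23
Insert x = 23
New median = 23
Changed? no

Answer: no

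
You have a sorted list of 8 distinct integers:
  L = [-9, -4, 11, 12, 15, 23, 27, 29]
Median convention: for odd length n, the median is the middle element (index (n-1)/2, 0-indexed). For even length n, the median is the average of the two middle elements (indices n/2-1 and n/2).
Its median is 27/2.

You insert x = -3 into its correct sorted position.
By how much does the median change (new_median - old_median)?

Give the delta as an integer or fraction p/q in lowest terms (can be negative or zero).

Answer: -3/2

Derivation:
Old median = 27/2
After inserting x = -3: new sorted = [-9, -4, -3, 11, 12, 15, 23, 27, 29]
New median = 12
Delta = 12 - 27/2 = -3/2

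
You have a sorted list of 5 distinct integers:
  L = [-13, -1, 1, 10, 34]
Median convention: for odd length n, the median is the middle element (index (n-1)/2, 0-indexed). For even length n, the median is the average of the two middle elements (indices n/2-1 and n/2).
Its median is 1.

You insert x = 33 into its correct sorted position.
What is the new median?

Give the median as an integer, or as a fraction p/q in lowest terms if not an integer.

Old list (sorted, length 5): [-13, -1, 1, 10, 34]
Old median = 1
Insert x = 33
Old length odd (5). Middle was index 2 = 1.
New length even (6). New median = avg of two middle elements.
x = 33: 4 elements are < x, 1 elements are > x.
New sorted list: [-13, -1, 1, 10, 33, 34]
New median = 11/2

Answer: 11/2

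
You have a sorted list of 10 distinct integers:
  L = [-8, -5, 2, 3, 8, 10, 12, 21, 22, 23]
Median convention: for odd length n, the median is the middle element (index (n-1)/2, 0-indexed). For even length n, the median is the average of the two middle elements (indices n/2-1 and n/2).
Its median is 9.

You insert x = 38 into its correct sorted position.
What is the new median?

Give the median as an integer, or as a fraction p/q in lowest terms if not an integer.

Answer: 10

Derivation:
Old list (sorted, length 10): [-8, -5, 2, 3, 8, 10, 12, 21, 22, 23]
Old median = 9
Insert x = 38
Old length even (10). Middle pair: indices 4,5 = 8,10.
New length odd (11). New median = single middle element.
x = 38: 10 elements are < x, 0 elements are > x.
New sorted list: [-8, -5, 2, 3, 8, 10, 12, 21, 22, 23, 38]
New median = 10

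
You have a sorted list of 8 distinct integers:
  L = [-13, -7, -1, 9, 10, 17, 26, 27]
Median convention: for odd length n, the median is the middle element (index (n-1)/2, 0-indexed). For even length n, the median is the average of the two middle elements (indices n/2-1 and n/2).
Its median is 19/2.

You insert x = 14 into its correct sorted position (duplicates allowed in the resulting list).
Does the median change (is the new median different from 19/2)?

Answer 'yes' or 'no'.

Old median = 19/2
Insert x = 14
New median = 10
Changed? yes

Answer: yes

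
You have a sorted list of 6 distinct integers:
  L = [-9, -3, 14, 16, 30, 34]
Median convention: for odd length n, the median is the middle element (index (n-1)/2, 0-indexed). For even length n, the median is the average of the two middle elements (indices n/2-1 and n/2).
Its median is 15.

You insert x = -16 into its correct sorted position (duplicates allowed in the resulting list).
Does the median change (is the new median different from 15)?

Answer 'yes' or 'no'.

Old median = 15
Insert x = -16
New median = 14
Changed? yes

Answer: yes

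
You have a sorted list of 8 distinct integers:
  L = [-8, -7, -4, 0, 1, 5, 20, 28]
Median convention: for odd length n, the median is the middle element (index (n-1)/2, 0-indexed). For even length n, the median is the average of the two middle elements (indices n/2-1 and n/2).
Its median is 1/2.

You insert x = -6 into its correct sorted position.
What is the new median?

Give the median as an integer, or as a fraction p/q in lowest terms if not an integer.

Old list (sorted, length 8): [-8, -7, -4, 0, 1, 5, 20, 28]
Old median = 1/2
Insert x = -6
Old length even (8). Middle pair: indices 3,4 = 0,1.
New length odd (9). New median = single middle element.
x = -6: 2 elements are < x, 6 elements are > x.
New sorted list: [-8, -7, -6, -4, 0, 1, 5, 20, 28]
New median = 0

Answer: 0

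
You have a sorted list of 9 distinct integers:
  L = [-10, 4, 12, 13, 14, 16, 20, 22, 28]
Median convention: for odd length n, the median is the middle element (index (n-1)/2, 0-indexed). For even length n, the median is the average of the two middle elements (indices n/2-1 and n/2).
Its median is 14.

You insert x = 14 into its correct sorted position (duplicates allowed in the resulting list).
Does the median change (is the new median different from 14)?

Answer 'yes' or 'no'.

Answer: no

Derivation:
Old median = 14
Insert x = 14
New median = 14
Changed? no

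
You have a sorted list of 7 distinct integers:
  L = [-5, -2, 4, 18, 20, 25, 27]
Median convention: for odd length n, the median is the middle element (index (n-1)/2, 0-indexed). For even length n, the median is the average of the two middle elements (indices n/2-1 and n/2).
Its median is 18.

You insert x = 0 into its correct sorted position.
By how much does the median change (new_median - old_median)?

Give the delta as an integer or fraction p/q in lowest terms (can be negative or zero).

Answer: -7

Derivation:
Old median = 18
After inserting x = 0: new sorted = [-5, -2, 0, 4, 18, 20, 25, 27]
New median = 11
Delta = 11 - 18 = -7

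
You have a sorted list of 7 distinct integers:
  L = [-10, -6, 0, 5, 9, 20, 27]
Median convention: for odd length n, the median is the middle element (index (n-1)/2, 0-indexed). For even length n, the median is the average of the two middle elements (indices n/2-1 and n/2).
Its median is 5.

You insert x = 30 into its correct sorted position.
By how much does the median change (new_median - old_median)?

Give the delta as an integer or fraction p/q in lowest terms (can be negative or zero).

Old median = 5
After inserting x = 30: new sorted = [-10, -6, 0, 5, 9, 20, 27, 30]
New median = 7
Delta = 7 - 5 = 2

Answer: 2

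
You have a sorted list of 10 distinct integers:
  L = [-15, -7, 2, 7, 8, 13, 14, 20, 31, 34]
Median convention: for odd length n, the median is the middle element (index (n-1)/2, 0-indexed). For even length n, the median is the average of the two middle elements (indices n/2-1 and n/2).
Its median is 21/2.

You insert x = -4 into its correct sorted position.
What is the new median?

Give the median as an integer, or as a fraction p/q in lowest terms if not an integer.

Answer: 8

Derivation:
Old list (sorted, length 10): [-15, -7, 2, 7, 8, 13, 14, 20, 31, 34]
Old median = 21/2
Insert x = -4
Old length even (10). Middle pair: indices 4,5 = 8,13.
New length odd (11). New median = single middle element.
x = -4: 2 elements are < x, 8 elements are > x.
New sorted list: [-15, -7, -4, 2, 7, 8, 13, 14, 20, 31, 34]
New median = 8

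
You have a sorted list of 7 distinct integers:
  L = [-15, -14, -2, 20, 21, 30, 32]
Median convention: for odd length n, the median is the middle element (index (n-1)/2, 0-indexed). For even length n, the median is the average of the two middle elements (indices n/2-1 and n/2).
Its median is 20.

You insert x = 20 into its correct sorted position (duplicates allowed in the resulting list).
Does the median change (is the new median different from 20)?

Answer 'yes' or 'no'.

Old median = 20
Insert x = 20
New median = 20
Changed? no

Answer: no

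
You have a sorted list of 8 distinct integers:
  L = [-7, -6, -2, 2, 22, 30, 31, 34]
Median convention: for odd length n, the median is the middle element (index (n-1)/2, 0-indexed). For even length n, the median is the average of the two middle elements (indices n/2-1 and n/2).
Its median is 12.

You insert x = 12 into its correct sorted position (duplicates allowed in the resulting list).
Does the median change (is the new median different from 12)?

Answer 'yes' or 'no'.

Answer: no

Derivation:
Old median = 12
Insert x = 12
New median = 12
Changed? no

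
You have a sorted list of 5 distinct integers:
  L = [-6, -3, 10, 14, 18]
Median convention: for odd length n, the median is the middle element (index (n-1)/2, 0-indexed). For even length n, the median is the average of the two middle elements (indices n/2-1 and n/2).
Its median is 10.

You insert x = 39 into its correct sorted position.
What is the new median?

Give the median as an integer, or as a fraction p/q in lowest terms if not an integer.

Old list (sorted, length 5): [-6, -3, 10, 14, 18]
Old median = 10
Insert x = 39
Old length odd (5). Middle was index 2 = 10.
New length even (6). New median = avg of two middle elements.
x = 39: 5 elements are < x, 0 elements are > x.
New sorted list: [-6, -3, 10, 14, 18, 39]
New median = 12

Answer: 12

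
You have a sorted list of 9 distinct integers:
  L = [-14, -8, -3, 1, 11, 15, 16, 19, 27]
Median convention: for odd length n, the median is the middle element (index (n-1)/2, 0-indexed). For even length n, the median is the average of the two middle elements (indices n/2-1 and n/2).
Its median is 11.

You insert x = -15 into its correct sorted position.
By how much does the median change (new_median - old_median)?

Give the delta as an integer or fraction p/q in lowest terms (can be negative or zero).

Answer: -5

Derivation:
Old median = 11
After inserting x = -15: new sorted = [-15, -14, -8, -3, 1, 11, 15, 16, 19, 27]
New median = 6
Delta = 6 - 11 = -5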